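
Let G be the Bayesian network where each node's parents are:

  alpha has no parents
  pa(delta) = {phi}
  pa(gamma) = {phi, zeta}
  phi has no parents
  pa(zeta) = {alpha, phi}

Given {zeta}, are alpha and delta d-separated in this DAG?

No — alpha and delta are not d-separated given {zeta}.

There are 2 undirected paths between alpha and delta; checking each against the conditioning set {zeta}:
Path 1: alpha → zeta → gamma ← phi → delta
  zeta is a chain here and zeta is conditioned on, so the path is blocked at zeta.
Path 2: alpha → zeta ← phi → delta
  zeta is a collider and zeta is conditioned on, which opens it; phi is a fork and phi is not conditioned on — no node blocks this path, so it is active.
Because an active path exists, alpha and delta are not d-separated.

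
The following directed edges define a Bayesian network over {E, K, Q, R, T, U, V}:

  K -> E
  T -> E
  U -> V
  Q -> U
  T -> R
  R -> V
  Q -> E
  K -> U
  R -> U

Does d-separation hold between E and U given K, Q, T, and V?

Enumerating the 4 paths from E to U and testing each for blocking by {K, Q, T, V}:
Path 1: E ← Q → U
  Q is a fork here and Q is conditioned on, so the path is blocked at Q.
Path 2: E ← K → U
  K is a fork here and K is conditioned on, so the path is blocked at K.
Path 3: E ← T → R → V ← U
  T is a fork here and T is conditioned on, so the path is blocked at T.
Path 4: E ← T → R → U
  T is a fork here and T is conditioned on, so the path is blocked at T.
All paths are blocked; E ⊥ U | {K, Q, T, V} holds.

Yes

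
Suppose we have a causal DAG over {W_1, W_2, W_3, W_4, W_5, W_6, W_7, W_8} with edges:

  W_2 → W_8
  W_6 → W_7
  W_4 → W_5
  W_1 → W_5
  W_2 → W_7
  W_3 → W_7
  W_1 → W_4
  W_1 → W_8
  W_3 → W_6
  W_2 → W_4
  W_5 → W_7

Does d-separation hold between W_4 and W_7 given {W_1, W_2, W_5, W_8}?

Yes — W_4 and W_7 are d-separated given {W_1, W_2, W_5, W_8}.

There are 6 undirected paths between W_4 and W_7; checking each against the conditioning set {W_1, W_2, W_5, W_8}:
Path 1: W_4 → W_5 → W_7
  W_5 is a chain here and W_5 is conditioned on, so the path is blocked at W_5.
Path 2: W_4 → W_5 ← W_1 → W_8 ← W_2 → W_7
  W_1 is a fork here and W_1 is conditioned on, so the path is blocked at W_1.
Path 3: W_4 ← W_1 → W_5 → W_7
  W_1 is a fork here and W_1 is conditioned on, so the path is blocked at W_1.
Path 4: W_4 ← W_1 → W_8 ← W_2 → W_7
  W_1 is a fork here and W_1 is conditioned on, so the path is blocked at W_1.
Path 5: W_4 ← W_2 → W_7
  W_2 is a fork here and W_2 is conditioned on, so the path is blocked at W_2.
Path 6: W_4 ← W_2 → W_8 ← W_1 → W_5 → W_7
  W_2 is a fork here and W_2 is conditioned on, so the path is blocked at W_2.
All paths are blocked; W_4 ⊥ W_7 | {W_1, W_2, W_5, W_8} holds.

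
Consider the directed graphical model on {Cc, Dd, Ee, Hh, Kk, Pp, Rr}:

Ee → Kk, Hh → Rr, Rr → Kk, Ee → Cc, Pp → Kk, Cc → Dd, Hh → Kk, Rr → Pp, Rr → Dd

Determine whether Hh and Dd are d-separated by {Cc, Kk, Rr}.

Yes — Hh and Dd are d-separated given {Cc, Kk, Rr}.

Enumerating the 6 paths from Hh to Dd and testing each for blocking by {Cc, Kk, Rr}:
Path 1: Hh → Rr → Dd
  Rr is a chain here and Rr is conditioned on, so the path is blocked at Rr.
Path 2: Hh → Rr → Kk ← Ee → Cc → Dd
  Rr is a chain here and Rr is conditioned on, so the path is blocked at Rr.
Path 3: Hh → Rr → Pp → Kk ← Ee → Cc → Dd
  Rr is a chain here and Rr is conditioned on, so the path is blocked at Rr.
Path 4: Hh → Kk ← Rr → Dd
  Rr is a fork here and Rr is conditioned on, so the path is blocked at Rr.
Path 5: Hh → Kk ← Pp ← Rr → Dd
  Rr is a fork here and Rr is conditioned on, so the path is blocked at Rr.
Path 6: Hh → Kk ← Ee → Cc → Dd
  Cc is a chain here and Cc is conditioned on, so the path is blocked at Cc.
Every path is blocked, so Hh and Dd are d-separated given {Cc, Kk, Rr}.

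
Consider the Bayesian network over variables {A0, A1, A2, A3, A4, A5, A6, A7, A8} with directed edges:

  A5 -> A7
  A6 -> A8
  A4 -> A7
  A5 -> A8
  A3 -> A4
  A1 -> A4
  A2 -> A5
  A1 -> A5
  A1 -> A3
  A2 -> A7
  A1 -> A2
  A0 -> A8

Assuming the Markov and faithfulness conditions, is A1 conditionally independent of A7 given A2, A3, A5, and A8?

Enumerating the 6 paths from A1 to A7 and testing each for blocking by {A2, A3, A5, A8}:
  1. A1 → A4 → A7 — A4:chain[open] ⇒ active
  2. A1 → A2 → A7 — A2:chain[blocks] ⇒ blocked
  3. A1 → A2 → A5 → A7 — A2:chain[blocks]; A5:chain[blocks] ⇒ blocked
  4. A1 → A5 → A7 — A5:chain[blocks] ⇒ blocked
  5. A1 → A5 ← A2 → A7 — A5:collider[open]; A2:fork[blocks] ⇒ blocked
  6. A1 → A3 → A4 → A7 — A3:chain[blocks]; A4:chain[open] ⇒ blocked
Since the path A1 → A4 → A7 is active, A1 and A7 are not d-separated given {A2, A3, A5, A8}.

No — A1 and A7 are not d-separated given {A2, A3, A5, A8}.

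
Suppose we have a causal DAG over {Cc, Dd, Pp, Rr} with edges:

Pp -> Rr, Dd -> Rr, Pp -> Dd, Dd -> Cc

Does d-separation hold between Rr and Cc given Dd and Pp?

Yes — Rr and Cc are d-separated given {Dd, Pp}.

2 paths connect Rr and Cc; each must be blocked for d-separation to hold:
  1. Rr ← Pp → Dd → Cc — Pp:fork[blocks]; Dd:chain[blocks] ⇒ blocked
  2. Rr ← Dd → Cc — Dd:fork[blocks] ⇒ blocked
Every path is blocked, so Rr and Cc are d-separated given {Dd, Pp}.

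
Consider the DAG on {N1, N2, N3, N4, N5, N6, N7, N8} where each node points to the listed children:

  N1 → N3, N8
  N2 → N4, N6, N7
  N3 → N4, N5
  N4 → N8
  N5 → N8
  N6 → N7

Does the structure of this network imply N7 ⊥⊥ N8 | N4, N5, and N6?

We examine all 6 paths between N7 and N8:
Path 1: N7 ← N2 → N4 ← N3 ← N1 → N8
  N2 is a fork and N2 is not conditioned on; N4 is a collider and N4 is conditioned on, which opens it; N3 is a chain and N3 is not conditioned on; N1 is a fork and N1 is not conditioned on — no node blocks this path, so it is active.
Path 2: N7 ← N2 → N4 ← N3 → N5 → N8
  N5 is a chain here and N5 is conditioned on, so the path is blocked at N5.
Path 3: N7 ← N2 → N4 → N8
  N4 is a chain here and N4 is conditioned on, so the path is blocked at N4.
Path 4: N7 ← N6 ← N2 → N4 ← N3 ← N1 → N8
  N6 is a chain here and N6 is conditioned on, so the path is blocked at N6.
Path 5: N7 ← N6 ← N2 → N4 ← N3 → N5 → N8
  N6 is a chain here and N6 is conditioned on, so the path is blocked at N6.
Path 6: N7 ← N6 ← N2 → N4 → N8
  N6 is a chain here and N6 is conditioned on, so the path is blocked at N6.
At least one path is unblocked, so d-separation fails.

No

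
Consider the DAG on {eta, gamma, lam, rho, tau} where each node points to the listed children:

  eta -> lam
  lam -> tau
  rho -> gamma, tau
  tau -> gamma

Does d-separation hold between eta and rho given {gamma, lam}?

2 paths connect eta and rho; each must be blocked for d-separation to hold:
  1. eta → lam → tau → gamma ← rho — lam:chain[blocks]; tau:chain[open]; gamma:collider[open] ⇒ blocked
  2. eta → lam → tau ← rho — lam:chain[blocks]; tau:collider[open] ⇒ blocked
Since every path is blocked, d-separation holds.

Yes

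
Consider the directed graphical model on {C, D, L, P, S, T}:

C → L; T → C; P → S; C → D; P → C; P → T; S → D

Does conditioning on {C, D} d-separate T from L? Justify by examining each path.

Yes

Enumerating the 3 paths from T to L and testing each for blocking by {C, D}:
Path 1: T ← P → S → D ← C → L
  C is a fork here and C is conditioned on, so the path is blocked at C.
Path 2: T ← P → C → L
  C is a chain here and C is conditioned on, so the path is blocked at C.
Path 3: T → C → L
  C is a chain here and C is conditioned on, so the path is blocked at C.
All paths are blocked; T ⊥ L | {C, D} holds.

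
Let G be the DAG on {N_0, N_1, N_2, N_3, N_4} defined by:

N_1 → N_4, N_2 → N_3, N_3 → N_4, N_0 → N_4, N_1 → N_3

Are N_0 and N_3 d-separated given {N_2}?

Enumerating the 2 paths from N_0 to N_3 and testing each for blocking by {N_2}:
  1. N_0 → N_4 ← N_3 — N_4:collider[blocks] ⇒ blocked
  2. N_0 → N_4 ← N_1 → N_3 — N_4:collider[blocks]; N_1:fork[open] ⇒ blocked
Every path is blocked, so N_0 and N_3 are d-separated given {N_2}.

Yes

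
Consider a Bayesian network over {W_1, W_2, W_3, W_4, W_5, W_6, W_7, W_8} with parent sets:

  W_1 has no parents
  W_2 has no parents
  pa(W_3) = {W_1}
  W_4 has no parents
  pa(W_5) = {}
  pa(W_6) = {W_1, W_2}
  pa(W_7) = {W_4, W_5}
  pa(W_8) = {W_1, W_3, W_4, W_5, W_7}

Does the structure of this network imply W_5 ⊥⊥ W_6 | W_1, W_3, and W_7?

Yes — W_5 and W_6 are d-separated given {W_1, W_3, W_7}.

There are 6 undirected paths between W_5 and W_6; checking each against the conditioning set {W_1, W_3, W_7}:
  1. W_5 → W_8 ← W_3 ← W_1 → W_6 — W_8:collider[blocks]; W_3:chain[blocks]; W_1:fork[blocks] ⇒ blocked
  2. W_5 → W_8 ← W_1 → W_6 — W_8:collider[blocks]; W_1:fork[blocks] ⇒ blocked
  3. W_5 → W_7 → W_8 ← W_3 ← W_1 → W_6 — W_7:chain[blocks]; W_8:collider[blocks]; W_3:chain[blocks]; W_1:fork[blocks] ⇒ blocked
  4. W_5 → W_7 → W_8 ← W_1 → W_6 — W_7:chain[blocks]; W_8:collider[blocks]; W_1:fork[blocks] ⇒ blocked
  5. W_5 → W_7 ← W_4 → W_8 ← W_3 ← W_1 → W_6 — W_7:collider[open]; W_4:fork[open]; W_8:collider[blocks]; W_3:chain[blocks]; W_1:fork[blocks] ⇒ blocked
  6. W_5 → W_7 ← W_4 → W_8 ← W_1 → W_6 — W_7:collider[open]; W_4:fork[open]; W_8:collider[blocks]; W_1:fork[blocks] ⇒ blocked
Since every path is blocked, d-separation holds.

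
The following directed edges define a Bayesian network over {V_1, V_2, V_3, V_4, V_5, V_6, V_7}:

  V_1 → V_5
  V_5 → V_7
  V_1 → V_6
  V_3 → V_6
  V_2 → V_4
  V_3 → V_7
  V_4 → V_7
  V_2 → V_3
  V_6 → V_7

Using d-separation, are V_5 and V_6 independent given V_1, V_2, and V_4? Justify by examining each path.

Yes — V_5 and V_6 are d-separated given {V_1, V_2, V_4}.

We examine all 4 paths between V_5 and V_6:
  1. V_5 ← V_1 → V_6 — V_1:fork[blocks] ⇒ blocked
  2. V_5 → V_7 ← V_3 → V_6 — V_7:collider[blocks]; V_3:fork[open] ⇒ blocked
  3. V_5 → V_7 ← V_4 ← V_2 → V_3 → V_6 — V_7:collider[blocks]; V_4:chain[blocks]; V_2:fork[blocks]; V_3:chain[open] ⇒ blocked
  4. V_5 → V_7 ← V_6 — V_7:collider[blocks] ⇒ blocked
Every path is blocked, so V_5 and V_6 are d-separated given {V_1, V_2, V_4}.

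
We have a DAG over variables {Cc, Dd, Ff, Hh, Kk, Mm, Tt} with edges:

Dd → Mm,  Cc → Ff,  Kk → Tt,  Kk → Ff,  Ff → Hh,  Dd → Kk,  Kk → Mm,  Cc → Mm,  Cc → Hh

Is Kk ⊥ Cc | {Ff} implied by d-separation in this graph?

No — Kk and Cc are not d-separated given {Ff}.

We examine all 4 paths between Kk and Cc:
Path 1: Kk → Mm ← Cc
  Mm is a collider here and neither Mm nor any of its descendants is conditioned on, so the collider stays closed — the path is blocked at Mm.
Path 2: Kk → Ff ← Cc
  Ff is a collider and Ff is conditioned on, which opens it — no node blocks this path, so it is active.
Path 3: Kk → Ff → Hh ← Cc
  Ff is a chain here and Ff is conditioned on, so the path is blocked at Ff.
Path 4: Kk ← Dd → Mm ← Cc
  Mm is a collider here and neither Mm nor any of its descendants is conditioned on, so the collider stays closed — the path is blocked at Mm.
Because an active path exists, Kk and Cc are not d-separated.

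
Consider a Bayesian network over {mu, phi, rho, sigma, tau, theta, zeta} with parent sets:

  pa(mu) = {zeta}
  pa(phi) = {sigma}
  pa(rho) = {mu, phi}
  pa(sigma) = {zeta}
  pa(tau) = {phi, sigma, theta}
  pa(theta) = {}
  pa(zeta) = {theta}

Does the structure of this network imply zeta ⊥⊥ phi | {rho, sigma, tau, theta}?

Enumerating the 5 paths from zeta to phi and testing each for blocking by {rho, sigma, tau, theta}:
Path 1: zeta → sigma → phi
  sigma is a chain here and sigma is conditioned on, so the path is blocked at sigma.
Path 2: zeta → sigma → tau ← phi
  sigma is a chain here and sigma is conditioned on, so the path is blocked at sigma.
Path 3: zeta ← theta → tau ← sigma → phi
  theta is a fork here and theta is conditioned on, so the path is blocked at theta.
Path 4: zeta ← theta → tau ← phi
  theta is a fork here and theta is conditioned on, so the path is blocked at theta.
Path 5: zeta → mu → rho ← phi
  mu is a chain and mu is not conditioned on; rho is a collider and rho is conditioned on, which opens it — no node blocks this path, so it is active.
Since the path zeta → mu → rho ← phi is active, zeta and phi are not d-separated given {rho, sigma, tau, theta}.

No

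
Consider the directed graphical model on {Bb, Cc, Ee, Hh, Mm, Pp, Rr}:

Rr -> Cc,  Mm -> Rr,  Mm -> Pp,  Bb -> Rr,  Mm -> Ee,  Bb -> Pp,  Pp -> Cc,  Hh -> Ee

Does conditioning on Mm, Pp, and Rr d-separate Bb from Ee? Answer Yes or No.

There are 4 undirected paths between Bb and Ee; checking each against the conditioning set {Mm, Pp, Rr}:
Path 1: Bb → Pp ← Mm → Ee
  Mm is a fork here and Mm is conditioned on, so the path is blocked at Mm.
Path 2: Bb → Pp → Cc ← Rr ← Mm → Ee
  Pp is a chain here and Pp is conditioned on, so the path is blocked at Pp.
Path 3: Bb → Rr ← Mm → Ee
  Mm is a fork here and Mm is conditioned on, so the path is blocked at Mm.
Path 4: Bb → Rr → Cc ← Pp ← Mm → Ee
  Rr is a chain here and Rr is conditioned on, so the path is blocked at Rr.
Since every path is blocked, d-separation holds.

Yes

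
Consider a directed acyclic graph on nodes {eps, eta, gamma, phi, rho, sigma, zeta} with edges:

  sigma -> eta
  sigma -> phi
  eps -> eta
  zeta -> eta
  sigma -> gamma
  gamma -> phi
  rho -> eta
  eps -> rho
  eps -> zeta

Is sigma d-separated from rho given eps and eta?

There are 3 undirected paths between sigma and rho; checking each against the conditioning set {eps, eta}:
Path 1: sigma → eta ← zeta ← eps → rho
  eps is a fork here and eps is conditioned on, so the path is blocked at eps.
Path 2: sigma → eta ← rho
  eta is a collider and eta is conditioned on, which opens it — no node blocks this path, so it is active.
Path 3: sigma → eta ← eps → rho
  eps is a fork here and eps is conditioned on, so the path is blocked at eps.
Since the path sigma → eta ← rho is active, sigma and rho are not d-separated given {eps, eta}.

No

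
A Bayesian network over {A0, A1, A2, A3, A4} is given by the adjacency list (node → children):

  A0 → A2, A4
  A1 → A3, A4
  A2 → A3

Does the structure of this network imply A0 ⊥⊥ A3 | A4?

No

2 paths connect A0 and A3; each must be blocked for d-separation to hold:
Path 1: A0 → A4 ← A1 → A3
  A4 is a collider and A4 is conditioned on, which opens it; A1 is a fork and A1 is not conditioned on — no node blocks this path, so it is active.
Path 2: A0 → A2 → A3
  A2 is a chain and A2 is not conditioned on — no node blocks this path, so it is active.
Since the path A0 → A4 ← A1 → A3 is active, A0 and A3 are not d-separated given {A4}.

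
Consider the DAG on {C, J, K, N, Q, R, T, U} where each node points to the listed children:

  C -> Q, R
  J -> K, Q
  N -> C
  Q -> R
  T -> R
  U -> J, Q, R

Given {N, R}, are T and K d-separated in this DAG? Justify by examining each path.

No

We examine all 6 paths between T and K:
Path 1: T → R ← C → Q ← J → K
  R is a collider and R is conditioned on, which opens it; C is a fork and C is not conditioned on; Q is a collider and its descendant R is conditioned on, which opens it; J is a fork and J is not conditioned on — no node blocks this path, so it is active.
Path 2: T → R ← C → Q ← U → J → K
  R is a collider and R is conditioned on, which opens it; C is a fork and C is not conditioned on; Q is a collider and its descendant R is conditioned on, which opens it; U is a fork and U is not conditioned on; J is a chain and J is not conditioned on — no node blocks this path, so it is active.
Path 3: T → R ← Q ← J → K
  R is a collider and R is conditioned on, which opens it; Q is a chain and Q is not conditioned on; J is a fork and J is not conditioned on — no node blocks this path, so it is active.
Path 4: T → R ← Q ← U → J → K
  R is a collider and R is conditioned on, which opens it; Q is a chain and Q is not conditioned on; U is a fork and U is not conditioned on; J is a chain and J is not conditioned on — no node blocks this path, so it is active.
Path 5: T → R ← U → J → K
  R is a collider and R is conditioned on, which opens it; U is a fork and U is not conditioned on; J is a chain and J is not conditioned on — no node blocks this path, so it is active.
Path 6: T → R ← U → Q ← J → K
  R is a collider and R is conditioned on, which opens it; U is a fork and U is not conditioned on; Q is a collider and its descendant R is conditioned on, which opens it; J is a fork and J is not conditioned on — no node blocks this path, so it is active.
At least one path is unblocked, so d-separation fails.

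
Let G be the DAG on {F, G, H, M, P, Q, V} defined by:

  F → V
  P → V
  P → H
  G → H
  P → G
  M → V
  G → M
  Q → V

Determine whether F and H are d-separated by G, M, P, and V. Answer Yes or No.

Yes

4 paths connect F and H; each must be blocked for d-separation to hold:
Path 1: F → V ← M ← G → H
  M is a chain here and M is conditioned on, so the path is blocked at M.
Path 2: F → V ← M ← G ← P → H
  M is a chain here and M is conditioned on, so the path is blocked at M.
Path 3: F → V ← P → H
  P is a fork here and P is conditioned on, so the path is blocked at P.
Path 4: F → V ← P → G → H
  P is a fork here and P is conditioned on, so the path is blocked at P.
Since every path is blocked, d-separation holds.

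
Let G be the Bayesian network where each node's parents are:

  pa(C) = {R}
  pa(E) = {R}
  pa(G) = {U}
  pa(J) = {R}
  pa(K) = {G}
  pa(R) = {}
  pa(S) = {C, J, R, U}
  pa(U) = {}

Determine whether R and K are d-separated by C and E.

3 paths connect R and K; each must be blocked for d-separation to hold:
  1. R → S ← U → G → K — S:collider[blocks]; U:fork[open]; G:chain[open] ⇒ blocked
  2. R → J → S ← U → G → K — J:chain[open]; S:collider[blocks]; U:fork[open]; G:chain[open] ⇒ blocked
  3. R → C → S ← U → G → K — C:chain[blocks]; S:collider[blocks]; U:fork[open]; G:chain[open] ⇒ blocked
All paths are blocked; R ⊥ K | {C, E} holds.

Yes — R and K are d-separated given {C, E}.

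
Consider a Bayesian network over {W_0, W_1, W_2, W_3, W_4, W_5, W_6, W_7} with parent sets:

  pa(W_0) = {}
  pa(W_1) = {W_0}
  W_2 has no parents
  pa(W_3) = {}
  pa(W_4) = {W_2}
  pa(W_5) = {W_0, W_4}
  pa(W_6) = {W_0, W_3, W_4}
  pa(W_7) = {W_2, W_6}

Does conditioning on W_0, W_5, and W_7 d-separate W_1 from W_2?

We examine all 4 paths between W_1 and W_2:
Path 1: W_1 ← W_0 → W_5 ← W_4 ← W_2
  W_0 is a fork here and W_0 is conditioned on, so the path is blocked at W_0.
Path 2: W_1 ← W_0 → W_5 ← W_4 → W_6 → W_7 ← W_2
  W_0 is a fork here and W_0 is conditioned on, so the path is blocked at W_0.
Path 3: W_1 ← W_0 → W_6 ← W_4 ← W_2
  W_0 is a fork here and W_0 is conditioned on, so the path is blocked at W_0.
Path 4: W_1 ← W_0 → W_6 → W_7 ← W_2
  W_0 is a fork here and W_0 is conditioned on, so the path is blocked at W_0.
Since every path is blocked, d-separation holds.

Yes — W_1 and W_2 are d-separated given {W_0, W_5, W_7}.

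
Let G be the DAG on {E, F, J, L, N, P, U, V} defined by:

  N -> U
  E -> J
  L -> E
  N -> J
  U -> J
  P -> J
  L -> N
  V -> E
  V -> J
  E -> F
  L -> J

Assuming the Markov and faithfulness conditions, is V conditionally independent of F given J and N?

Enumerating the 5 paths from V to F and testing each for blocking by {J, N}:
Path 1: V → E → F
  E is a chain and E is not conditioned on — no node blocks this path, so it is active.
Path 2: V → J ← U ← N ← L → E → F
  N is a chain here and N is conditioned on, so the path is blocked at N.
Path 3: V → J ← E → F
  J is a collider and J is conditioned on, which opens it; E is a fork and E is not conditioned on — no node blocks this path, so it is active.
Path 4: V → J ← N ← L → E → F
  N is a chain here and N is conditioned on, so the path is blocked at N.
Path 5: V → J ← L → E → F
  J is a collider and J is conditioned on, which opens it; L is a fork and L is not conditioned on; E is a chain and E is not conditioned on — no node blocks this path, so it is active.
Since the path V → E → F is active, V and F are not d-separated given {J, N}.

No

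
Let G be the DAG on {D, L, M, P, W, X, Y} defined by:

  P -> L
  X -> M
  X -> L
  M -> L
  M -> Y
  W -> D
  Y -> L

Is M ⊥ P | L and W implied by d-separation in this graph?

There are 3 undirected paths between M and P; checking each against the conditioning set {L, W}:
Path 1: M → Y → L ← P
  Y is a chain and Y is not conditioned on; L is a collider and L is conditioned on, which opens it — no node blocks this path, so it is active.
Path 2: M → L ← P
  L is a collider and L is conditioned on, which opens it — no node blocks this path, so it is active.
Path 3: M ← X → L ← P
  X is a fork and X is not conditioned on; L is a collider and L is conditioned on, which opens it — no node blocks this path, so it is active.
Because an active path exists, M and P are not d-separated.

No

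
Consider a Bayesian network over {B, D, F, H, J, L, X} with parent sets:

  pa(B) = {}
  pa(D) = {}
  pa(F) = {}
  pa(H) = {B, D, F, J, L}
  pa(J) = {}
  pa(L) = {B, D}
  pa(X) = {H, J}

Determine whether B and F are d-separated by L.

Yes

Enumerating the 3 paths from B to F and testing each for blocking by {L}:
Path 1: B → H ← F
  H is a collider here and neither H nor any of its descendants is conditioned on, so the collider stays closed — the path is blocked at H.
Path 2: B → L → H ← F
  L is a chain here and L is conditioned on, so the path is blocked at L.
Path 3: B → L ← D → H ← F
  H is a collider here and neither H nor any of its descendants is conditioned on, so the collider stays closed — the path is blocked at H.
Since every path is blocked, d-separation holds.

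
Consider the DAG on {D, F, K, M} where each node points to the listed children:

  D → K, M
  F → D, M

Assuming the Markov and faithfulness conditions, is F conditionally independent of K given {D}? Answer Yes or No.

2 paths connect F and K; each must be blocked for d-separation to hold:
  1. F → M ← D → K — M:collider[blocks]; D:fork[blocks] ⇒ blocked
  2. F → D → K — D:chain[blocks] ⇒ blocked
Since every path is blocked, d-separation holds.

Yes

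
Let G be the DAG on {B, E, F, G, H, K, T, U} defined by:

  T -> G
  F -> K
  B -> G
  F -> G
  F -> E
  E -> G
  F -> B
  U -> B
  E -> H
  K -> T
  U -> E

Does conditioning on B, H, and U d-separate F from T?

There are 6 undirected paths between F and T; checking each against the conditioning set {B, H, U}:
Path 1: F → E ← U → B → G ← T
  U is a fork here and U is conditioned on, so the path is blocked at U.
Path 2: F → E → G ← T
  G is a collider here and neither G nor any of its descendants is conditioned on, so the collider stays closed — the path is blocked at G.
Path 3: F → B ← U → E → G ← T
  U is a fork here and U is conditioned on, so the path is blocked at U.
Path 4: F → B → G ← T
  B is a chain here and B is conditioned on, so the path is blocked at B.
Path 5: F → K → T
  K is a chain and K is not conditioned on — no node blocks this path, so it is active.
Path 6: F → G ← T
  G is a collider here and neither G nor any of its descendants is conditioned on, so the collider stays closed — the path is blocked at G.
Because an active path exists, F and T are not d-separated.

No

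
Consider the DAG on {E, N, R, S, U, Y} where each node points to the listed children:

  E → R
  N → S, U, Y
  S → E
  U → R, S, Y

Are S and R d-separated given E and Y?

Enumerating the 4 paths from S to R and testing each for blocking by {E, Y}:
Path 1: S → E → R
  E is a chain here and E is conditioned on, so the path is blocked at E.
Path 2: S ← U → R
  U is a fork and U is not conditioned on — no node blocks this path, so it is active.
Path 3: S ← N → Y ← U → R
  N is a fork and N is not conditioned on; Y is a collider and Y is conditioned on, which opens it; U is a fork and U is not conditioned on — no node blocks this path, so it is active.
Path 4: S ← N → U → R
  N is a fork and N is not conditioned on; U is a chain and U is not conditioned on — no node blocks this path, so it is active.
Because an active path exists, S and R are not d-separated.

No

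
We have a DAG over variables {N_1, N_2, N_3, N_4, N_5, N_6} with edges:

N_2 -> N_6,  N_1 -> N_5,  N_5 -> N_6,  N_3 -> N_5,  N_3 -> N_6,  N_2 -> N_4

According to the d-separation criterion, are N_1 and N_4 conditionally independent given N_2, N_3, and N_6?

Yes

2 paths connect N_1 and N_4; each must be blocked for d-separation to hold:
Path 1: N_1 → N_5 → N_6 ← N_2 → N_4
  N_2 is a fork here and N_2 is conditioned on, so the path is blocked at N_2.
Path 2: N_1 → N_5 ← N_3 → N_6 ← N_2 → N_4
  N_3 is a fork here and N_3 is conditioned on, so the path is blocked at N_3.
Since every path is blocked, d-separation holds.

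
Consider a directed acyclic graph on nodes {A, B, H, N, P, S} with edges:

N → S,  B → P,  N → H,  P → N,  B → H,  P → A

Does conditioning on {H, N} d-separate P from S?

2 paths connect P and S; each must be blocked for d-separation to hold:
  1. P → N → S — N:chain[blocks] ⇒ blocked
  2. P ← B → H ← N → S — B:fork[open]; H:collider[open]; N:fork[blocks] ⇒ blocked
All paths are blocked; P ⊥ S | {H, N} holds.

Yes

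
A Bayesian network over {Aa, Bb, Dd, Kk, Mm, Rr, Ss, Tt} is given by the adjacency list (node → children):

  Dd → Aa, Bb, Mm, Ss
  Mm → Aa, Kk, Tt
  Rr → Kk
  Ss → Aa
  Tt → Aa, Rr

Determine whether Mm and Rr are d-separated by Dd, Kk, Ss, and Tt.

No — Mm and Rr are not d-separated given {Dd, Kk, Ss, Tt}.

We examine all 5 paths between Mm and Rr:
  1. Mm → Aa ← Tt → Rr — Aa:collider[blocks]; Tt:fork[blocks] ⇒ blocked
  2. Mm → Tt → Rr — Tt:chain[blocks] ⇒ blocked
  3. Mm → Kk ← Rr — Kk:collider[open] ⇒ active
  4. Mm ← Dd → Aa ← Tt → Rr — Dd:fork[blocks]; Aa:collider[blocks]; Tt:fork[blocks] ⇒ blocked
  5. Mm ← Dd → Ss → Aa ← Tt → Rr — Dd:fork[blocks]; Ss:chain[blocks]; Aa:collider[blocks]; Tt:fork[blocks] ⇒ blocked
Because an active path exists, Mm and Rr are not d-separated.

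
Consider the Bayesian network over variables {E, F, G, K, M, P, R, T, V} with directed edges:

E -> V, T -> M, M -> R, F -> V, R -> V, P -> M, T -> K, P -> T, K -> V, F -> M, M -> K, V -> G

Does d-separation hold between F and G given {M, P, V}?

Yes

Enumerating the 5 paths from F to G and testing each for blocking by {M, P, V}:
Path 1: F → M → K → V → G
  M is a chain here and M is conditioned on, so the path is blocked at M.
Path 2: F → M ← T → K → V → G
  V is a chain here and V is conditioned on, so the path is blocked at V.
Path 3: F → M → R → V → G
  M is a chain here and M is conditioned on, so the path is blocked at M.
Path 4: F → M ← P → T → K → V → G
  P is a fork here and P is conditioned on, so the path is blocked at P.
Path 5: F → V → G
  V is a chain here and V is conditioned on, so the path is blocked at V.
Since every path is blocked, d-separation holds.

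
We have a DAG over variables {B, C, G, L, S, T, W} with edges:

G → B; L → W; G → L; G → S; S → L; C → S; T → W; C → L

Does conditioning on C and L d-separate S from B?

No

Enumerating the 3 paths from S to B and testing each for blocking by {C, L}:
Path 1: S ← G → B
  G is a fork and G is not conditioned on — no node blocks this path, so it is active.
Path 2: S ← C → L ← G → B
  C is a fork here and C is conditioned on, so the path is blocked at C.
Path 3: S → L ← G → B
  L is a collider and L is conditioned on, which opens it; G is a fork and G is not conditioned on — no node blocks this path, so it is active.
At least one path is unblocked, so d-separation fails.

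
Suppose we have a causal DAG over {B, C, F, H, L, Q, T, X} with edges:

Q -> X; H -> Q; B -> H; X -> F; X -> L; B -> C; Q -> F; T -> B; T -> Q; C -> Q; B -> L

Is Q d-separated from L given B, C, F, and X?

Yes — Q and L are d-separated given {B, C, F, X}.

Enumerating the 5 paths from Q to L and testing each for blocking by {B, C, F, X}:
  1. Q ← H ← B → L — H:chain[open]; B:fork[blocks] ⇒ blocked
  2. Q → F ← X → L — F:collider[open]; X:fork[blocks] ⇒ blocked
  3. Q → X → L — X:chain[blocks] ⇒ blocked
  4. Q ← C ← B → L — C:chain[blocks]; B:fork[blocks] ⇒ blocked
  5. Q ← T → B → L — T:fork[open]; B:chain[blocks] ⇒ blocked
Every path is blocked, so Q and L are d-separated given {B, C, F, X}.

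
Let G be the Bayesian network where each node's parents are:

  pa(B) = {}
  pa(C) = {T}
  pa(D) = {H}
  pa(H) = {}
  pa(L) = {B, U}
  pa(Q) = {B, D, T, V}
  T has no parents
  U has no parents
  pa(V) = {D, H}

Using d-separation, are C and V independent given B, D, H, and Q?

There are 3 undirected paths between C and V; checking each against the conditioning set {B, D, H, Q}:
Path 1: C ← T → Q ← V
  T is a fork and T is not conditioned on; Q is a collider and Q is conditioned on, which opens it — no node blocks this path, so it is active.
Path 2: C ← T → Q ← D → V
  D is a fork here and D is conditioned on, so the path is blocked at D.
Path 3: C ← T → Q ← D ← H → V
  D is a chain here and D is conditioned on, so the path is blocked at D.
Because an active path exists, C and V are not d-separated.

No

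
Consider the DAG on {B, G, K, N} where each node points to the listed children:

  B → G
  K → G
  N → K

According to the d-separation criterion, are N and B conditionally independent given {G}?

The only undirected path from N to B is:
  1. N → K → G ← B — K:chain[open]; G:collider[open] ⇒ active
Since the path N → K → G ← B is active, N and B are not d-separated given {G}.

No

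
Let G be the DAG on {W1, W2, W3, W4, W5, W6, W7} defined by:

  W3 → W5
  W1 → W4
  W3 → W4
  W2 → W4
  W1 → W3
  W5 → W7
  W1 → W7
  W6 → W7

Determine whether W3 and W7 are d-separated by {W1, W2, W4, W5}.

3 paths connect W3 and W7; each must be blocked for d-separation to hold:
  1. W3 → W5 → W7 — W5:chain[blocks] ⇒ blocked
  2. W3 → W4 ← W1 → W7 — W4:collider[open]; W1:fork[blocks] ⇒ blocked
  3. W3 ← W1 → W7 — W1:fork[blocks] ⇒ blocked
Every path is blocked, so W3 and W7 are d-separated given {W1, W2, W4, W5}.

Yes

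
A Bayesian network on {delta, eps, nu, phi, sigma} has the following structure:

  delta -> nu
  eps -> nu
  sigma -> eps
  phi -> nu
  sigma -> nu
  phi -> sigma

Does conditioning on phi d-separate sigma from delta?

3 paths connect sigma and delta; each must be blocked for d-separation to hold:
Path 1: sigma ← phi → nu ← delta
  phi is a fork here and phi is conditioned on, so the path is blocked at phi.
Path 2: sigma → eps → nu ← delta
  nu is a collider here and neither nu nor any of its descendants is conditioned on, so the collider stays closed — the path is blocked at nu.
Path 3: sigma → nu ← delta
  nu is a collider here and neither nu nor any of its descendants is conditioned on, so the collider stays closed — the path is blocked at nu.
Every path is blocked, so sigma and delta are d-separated given {phi}.

Yes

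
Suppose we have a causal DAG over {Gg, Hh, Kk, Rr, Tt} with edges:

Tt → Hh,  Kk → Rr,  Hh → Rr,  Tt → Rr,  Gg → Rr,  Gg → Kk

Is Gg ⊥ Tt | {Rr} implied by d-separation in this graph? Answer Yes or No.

Enumerating the 4 paths from Gg to Tt and testing each for blocking by {Rr}:
Path 1: Gg → Rr ← Hh ← Tt
  Rr is a collider and Rr is conditioned on, which opens it; Hh is a chain and Hh is not conditioned on — no node blocks this path, so it is active.
Path 2: Gg → Rr ← Tt
  Rr is a collider and Rr is conditioned on, which opens it — no node blocks this path, so it is active.
Path 3: Gg → Kk → Rr ← Hh ← Tt
  Kk is a chain and Kk is not conditioned on; Rr is a collider and Rr is conditioned on, which opens it; Hh is a chain and Hh is not conditioned on — no node blocks this path, so it is active.
Path 4: Gg → Kk → Rr ← Tt
  Kk is a chain and Kk is not conditioned on; Rr is a collider and Rr is conditioned on, which opens it — no node blocks this path, so it is active.
At least one path is unblocked, so d-separation fails.

No — Gg and Tt are not d-separated given {Rr}.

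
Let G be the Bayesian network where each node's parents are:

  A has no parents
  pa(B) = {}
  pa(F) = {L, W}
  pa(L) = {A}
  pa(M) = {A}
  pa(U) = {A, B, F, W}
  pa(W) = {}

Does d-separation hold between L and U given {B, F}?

No

Enumerating the 3 paths from L to U and testing each for blocking by {B, F}:
Path 1: L ← A → U
  A is a fork and A is not conditioned on — no node blocks this path, so it is active.
Path 2: L → F ← W → U
  F is a collider and F is conditioned on, which opens it; W is a fork and W is not conditioned on — no node blocks this path, so it is active.
Path 3: L → F → U
  F is a chain here and F is conditioned on, so the path is blocked at F.
Because an active path exists, L and U are not d-separated.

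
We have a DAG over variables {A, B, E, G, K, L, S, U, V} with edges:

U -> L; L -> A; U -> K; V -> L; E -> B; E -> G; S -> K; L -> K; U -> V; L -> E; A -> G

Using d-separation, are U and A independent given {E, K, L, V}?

Yes

There are 6 undirected paths between U and A; checking each against the conditioning set {E, K, L, V}:
  1. U → V → L → A — V:chain[blocks]; L:chain[blocks] ⇒ blocked
  2. U → V → L → E → G ← A — V:chain[blocks]; L:chain[blocks]; E:chain[blocks]; G:collider[blocks] ⇒ blocked
  3. U → K ← L → A — K:collider[open]; L:fork[blocks] ⇒ blocked
  4. U → K ← L → E → G ← A — K:collider[open]; L:fork[blocks]; E:chain[blocks]; G:collider[blocks] ⇒ blocked
  5. U → L → A — L:chain[blocks] ⇒ blocked
  6. U → L → E → G ← A — L:chain[blocks]; E:chain[blocks]; G:collider[blocks] ⇒ blocked
All paths are blocked; U ⊥ A | {E, K, L, V} holds.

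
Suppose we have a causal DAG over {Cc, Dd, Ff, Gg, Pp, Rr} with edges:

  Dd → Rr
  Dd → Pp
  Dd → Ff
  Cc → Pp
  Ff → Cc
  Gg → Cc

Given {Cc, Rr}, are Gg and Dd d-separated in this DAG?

No

2 paths connect Gg and Dd; each must be blocked for d-separation to hold:
Path 1: Gg → Cc → Pp ← Dd
  Cc is a chain here and Cc is conditioned on, so the path is blocked at Cc.
Path 2: Gg → Cc ← Ff ← Dd
  Cc is a collider and Cc is conditioned on, which opens it; Ff is a chain and Ff is not conditioned on — no node blocks this path, so it is active.
Because an active path exists, Gg and Dd are not d-separated.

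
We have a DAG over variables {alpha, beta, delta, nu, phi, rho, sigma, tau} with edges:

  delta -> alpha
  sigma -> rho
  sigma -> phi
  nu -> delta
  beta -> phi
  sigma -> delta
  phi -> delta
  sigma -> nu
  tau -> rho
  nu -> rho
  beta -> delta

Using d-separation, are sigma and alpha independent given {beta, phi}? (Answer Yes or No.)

There are 5 undirected paths between sigma and alpha; checking each against the conditioning set {beta, phi}:
Path 1: sigma → nu → delta → alpha
  nu is a chain and nu is not conditioned on; delta is a chain and delta is not conditioned on — no node blocks this path, so it is active.
Path 2: sigma → rho ← nu → delta → alpha
  rho is a collider here and neither rho nor any of its descendants is conditioned on, so the collider stays closed — the path is blocked at rho.
Path 3: sigma → phi ← beta → delta → alpha
  beta is a fork here and beta is conditioned on, so the path is blocked at beta.
Path 4: sigma → phi → delta → alpha
  phi is a chain here and phi is conditioned on, so the path is blocked at phi.
Path 5: sigma → delta → alpha
  delta is a chain and delta is not conditioned on — no node blocks this path, so it is active.
At least one path is unblocked, so d-separation fails.

No — sigma and alpha are not d-separated given {beta, phi}.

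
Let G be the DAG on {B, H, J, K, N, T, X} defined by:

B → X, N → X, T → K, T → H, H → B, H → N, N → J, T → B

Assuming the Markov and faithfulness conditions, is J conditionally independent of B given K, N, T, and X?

3 paths connect J and B; each must be blocked for d-separation to hold:
  1. J ← N ← H ← T → B — N:chain[blocks]; H:chain[open]; T:fork[blocks] ⇒ blocked
  2. J ← N ← H → B — N:chain[blocks]; H:fork[open] ⇒ blocked
  3. J ← N → X ← B — N:fork[blocks]; X:collider[open] ⇒ blocked
Every path is blocked, so J and B are d-separated given {K, N, T, X}.

Yes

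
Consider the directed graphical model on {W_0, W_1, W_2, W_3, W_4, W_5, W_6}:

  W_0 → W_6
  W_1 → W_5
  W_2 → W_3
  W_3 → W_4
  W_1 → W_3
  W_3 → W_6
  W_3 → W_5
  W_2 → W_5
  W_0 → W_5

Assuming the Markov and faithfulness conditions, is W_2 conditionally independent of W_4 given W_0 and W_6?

No

We examine all 4 paths between W_2 and W_4:
Path 1: W_2 → W_5 ← W_3 → W_4
  W_5 is a collider here and neither W_5 nor any of its descendants is conditioned on, so the collider stays closed — the path is blocked at W_5.
Path 2: W_2 → W_5 ← W_1 → W_3 → W_4
  W_5 is a collider here and neither W_5 nor any of its descendants is conditioned on, so the collider stays closed — the path is blocked at W_5.
Path 3: W_2 → W_5 ← W_0 → W_6 ← W_3 → W_4
  W_5 is a collider here and neither W_5 nor any of its descendants is conditioned on, so the collider stays closed — the path is blocked at W_5.
Path 4: W_2 → W_3 → W_4
  W_3 is a chain and W_3 is not conditioned on — no node blocks this path, so it is active.
Because an active path exists, W_2 and W_4 are not d-separated.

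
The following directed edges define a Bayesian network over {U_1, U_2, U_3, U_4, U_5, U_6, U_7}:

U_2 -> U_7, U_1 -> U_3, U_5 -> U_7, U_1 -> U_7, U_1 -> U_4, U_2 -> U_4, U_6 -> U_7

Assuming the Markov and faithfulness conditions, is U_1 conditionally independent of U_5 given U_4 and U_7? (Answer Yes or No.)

No — U_1 and U_5 are not d-separated given {U_4, U_7}.

We examine all 2 paths between U_1 and U_5:
Path 1: U_1 → U_4 ← U_2 → U_7 ← U_5
  U_4 is a collider and U_4 is conditioned on, which opens it; U_2 is a fork and U_2 is not conditioned on; U_7 is a collider and U_7 is conditioned on, which opens it — no node blocks this path, so it is active.
Path 2: U_1 → U_7 ← U_5
  U_7 is a collider and U_7 is conditioned on, which opens it — no node blocks this path, so it is active.
At least one path is unblocked, so d-separation fails.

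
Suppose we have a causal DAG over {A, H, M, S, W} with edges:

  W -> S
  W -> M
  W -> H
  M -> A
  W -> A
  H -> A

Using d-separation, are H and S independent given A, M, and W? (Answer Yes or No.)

We examine all 3 paths between H and S:
  1. H → A ← M ← W → S — A:collider[open]; M:chain[blocks]; W:fork[blocks] ⇒ blocked
  2. H → A ← W → S — A:collider[open]; W:fork[blocks] ⇒ blocked
  3. H ← W → S — W:fork[blocks] ⇒ blocked
Since every path is blocked, d-separation holds.

Yes — H and S are d-separated given {A, M, W}.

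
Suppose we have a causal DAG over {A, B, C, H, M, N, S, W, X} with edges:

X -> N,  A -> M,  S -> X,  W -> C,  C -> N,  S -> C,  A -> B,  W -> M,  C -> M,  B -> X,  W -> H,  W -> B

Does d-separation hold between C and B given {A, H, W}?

We examine all 6 paths between C and B:
  1. C → M ← A → B — M:collider[blocks]; A:fork[blocks] ⇒ blocked
  2. C → M ← W → B — M:collider[blocks]; W:fork[blocks] ⇒ blocked
  3. C → N ← X ← B — N:collider[blocks]; X:chain[open] ⇒ blocked
  4. C ← S → X ← B — S:fork[open]; X:collider[blocks] ⇒ blocked
  5. C ← W → M ← A → B — W:fork[blocks]; M:collider[blocks]; A:fork[blocks] ⇒ blocked
  6. C ← W → B — W:fork[blocks] ⇒ blocked
All paths are blocked; C ⊥ B | {A, H, W} holds.

Yes — C and B are d-separated given {A, H, W}.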